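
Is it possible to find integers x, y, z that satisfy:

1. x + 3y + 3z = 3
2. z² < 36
Yes

Take x = 0, y = 0, z = 1. Substituting into each constraint:
  (1) 0 + 3(0) + 3(1) = 3 ✓
  (2) z² = (1)² = 1, and 1 < 36 ✓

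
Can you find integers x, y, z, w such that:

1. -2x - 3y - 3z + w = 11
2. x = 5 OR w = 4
Yes

Take x = -5, y = 1, z = 0, w = 4. Substituting into each constraint:
  (1) -2(-5) - 3(1) - 3(0) + 4 = 11 ✓
  (2) w = 4, target 4 ✓ (second branch holds)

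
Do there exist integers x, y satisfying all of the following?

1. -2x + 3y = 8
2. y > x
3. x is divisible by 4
Yes

Take x = -4, y = 0. Substituting into each constraint:
  (1) -2(-4) + 3(0) = 8 ✓
  (2) 0 > -4 ✓
  (3) -4 = 4 × -1, remainder 0 ✓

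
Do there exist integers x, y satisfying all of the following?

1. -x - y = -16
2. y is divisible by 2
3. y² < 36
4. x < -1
No

A contradictory subset is {-x - y = -16, y² < 36, x < -1}. No integer assignment can satisfy these jointly:

  - -x - y = -16: is a linear equation tying the variables together
  - y² < 36: restricts y to |y| ≤ 5
  - x < -1: bounds one variable relative to a constant

Range argument: with x ∈ [−∞, -2], y ∈ [-5, 5], the left side of the equation is at least -3, but the right side is -16 < -3. No integer solution exists.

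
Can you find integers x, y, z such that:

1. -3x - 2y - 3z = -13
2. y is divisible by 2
Yes

Take x = 0, y = 2, z = 3. Substituting into each constraint:
  (1) -3(0) - 2(2) - 3(3) = -13 ✓
  (2) 2 = 2 × 1, remainder 0 ✓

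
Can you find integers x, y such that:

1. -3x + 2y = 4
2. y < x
Yes

Take x = -6, y = -7. Substituting into each constraint:
  (1) -3(-6) + 2(-7) = 4 ✓
  (2) -7 < -6 ✓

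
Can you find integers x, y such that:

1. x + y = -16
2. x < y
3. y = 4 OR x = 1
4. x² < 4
No

The full constraint system is jointly infeasible over the integers. Each constraint and what it forces:

  - x + y = -16: is a linear equation tying the variables together
  - x < y: bounds one variable relative to another variable
  - y = 4 OR x = 1: forces a choice: either y = 4 or x = 1
  - x² < 4: restricts x to |x| ≤ 1

Split on the disjunction (y = 4 OR x = 1):
  • If y = 4: the equation forces x = -20, but x² < 4 requires |x| ≤ 1.
  • If x = 1: the equation forces y = -17, giving (x, y) = (1, -17), which violates y > x.
Both branches are infeasible, so the system has no integer solution.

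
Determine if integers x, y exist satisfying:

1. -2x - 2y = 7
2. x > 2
No

Even the single constraint (-2x - 2y = 7) is infeasible over the integers.

  - -2x - 2y = 7: every term on the left is divisible by 2, so the LHS ≡ 0 (mod 2), but the RHS 7 is not — no integer solution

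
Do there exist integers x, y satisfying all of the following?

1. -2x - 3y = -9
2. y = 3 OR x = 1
Yes

Take x = 0, y = 3. Substituting into each constraint:
  (1) -2(0) - 3(3) = -9 ✓
  (2) y = 3, target 3 ✓ (first branch holds)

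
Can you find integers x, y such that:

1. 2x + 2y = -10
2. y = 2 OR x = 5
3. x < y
Yes

Take x = -7, y = 2. Substituting into each constraint:
  (1) 2(-7) + 2(2) = -10 ✓
  (2) y = 2, target 2 ✓ (first branch holds)
  (3) -7 < 2 ✓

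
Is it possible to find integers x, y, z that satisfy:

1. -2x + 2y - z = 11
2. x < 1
Yes

Take x = 0, y = 6, z = 1. Substituting into each constraint:
  (1) -2(0) + 2(6) + (-1) = 11 ✓
  (2) 0 < 1 ✓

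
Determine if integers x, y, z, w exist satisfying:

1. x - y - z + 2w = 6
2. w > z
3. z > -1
Yes

Take x = 0, y = -4, z = 0, w = 1. Substituting into each constraint:
  (1) 0 + 4 + 0 + 2(1) = 6 ✓
  (2) 1 > 0 ✓
  (3) 0 > -1 ✓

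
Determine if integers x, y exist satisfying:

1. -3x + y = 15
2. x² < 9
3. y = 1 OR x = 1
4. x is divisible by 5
No

A contradictory subset is {-3x + y = 15, y = 1 OR x = 1, x is divisible by 5}. No integer assignment can satisfy these jointly:

  - -3x + y = 15: is a linear equation tying the variables together
  - y = 1 OR x = 1: forces a choice: either y = 1 or x = 1
  - x is divisible by 5: restricts x to multiples of 5

Split on the disjunction (y = 1 OR x = 1):
  • If y = 1: with y = 1, writing x = 5x', every remaining term of the linear equation is divisible by 15, so the left side is ≡ 0 (mod 15); but the right side 14 ≡ 14 (mod 15). No integers can satisfy it.
  • If x = 1: this contradicts the divisibility constraint — 1 is not a multiple of 5.
Both branches are infeasible, so the system has no integer solution.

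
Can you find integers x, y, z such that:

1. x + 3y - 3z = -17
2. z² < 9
Yes

Take x = 1, y = -6, z = 0. Substituting into each constraint:
  (1) 1 + 3(-6) - 3(0) = -17 ✓
  (2) z² = (0)² = 0, and 0 < 9 ✓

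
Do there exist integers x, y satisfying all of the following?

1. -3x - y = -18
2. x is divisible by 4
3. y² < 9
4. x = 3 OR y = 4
No

The full constraint system is jointly infeasible over the integers. Each constraint and what it forces:

  - -3x - y = -18: is a linear equation tying the variables together
  - x is divisible by 4: restricts x to multiples of 4
  - y² < 9: restricts y to |y| ≤ 2
  - x = 3 OR y = 4: forces a choice: either x = 3 or y = 4

Split on the disjunction (x = 3 OR y = 4):
  • If x = 3: this contradicts the divisibility constraint — 3 is not a multiple of 4.
  • If y = 4: this contradicts y² < 9, which requires |y| ≤ 2.
Both branches are infeasible, so the system has no integer solution.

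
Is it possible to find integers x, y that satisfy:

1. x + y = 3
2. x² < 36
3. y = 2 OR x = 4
Yes

Take x = 4, y = -1. Substituting into each constraint:
  (1) 4 + (-1) = 3 ✓
  (2) x² = (4)² = 16, and 16 < 36 ✓
  (3) x = 4, target 4 ✓ (second branch holds)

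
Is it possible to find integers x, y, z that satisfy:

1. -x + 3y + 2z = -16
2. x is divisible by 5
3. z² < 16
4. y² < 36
Yes

Take x = 25, y = 3, z = 0. Substituting into each constraint:
  (1) (-25) + 3(3) + 2(0) = -16 ✓
  (2) 25 = 5 × 5, remainder 0 ✓
  (3) z² = (0)² = 0, and 0 < 16 ✓
  (4) y² = (3)² = 9, and 9 < 36 ✓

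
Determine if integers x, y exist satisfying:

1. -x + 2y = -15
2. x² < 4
Yes

Take x = -1, y = -8. Substituting into each constraint:
  (1) 1 + 2(-8) = -15 ✓
  (2) x² = (-1)² = 1, and 1 < 4 ✓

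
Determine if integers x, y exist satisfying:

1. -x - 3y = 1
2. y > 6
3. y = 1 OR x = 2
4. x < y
No

A contradictory subset is {-x - 3y = 1, y > 6, y = 1 OR x = 2}. No integer assignment can satisfy these jointly:

  - -x - 3y = 1: is a linear equation tying the variables together
  - y > 6: bounds one variable relative to a constant
  - y = 1 OR x = 2: forces a choice: either y = 1 or x = 2

Split on the disjunction (y = 1 OR x = 2):
  • If y = 1: this contradicts the bound y ≥ 7.
  • If x = 2: the equation forces y = -1, which contradicts the bound y ≥ 7.
Both branches are infeasible, so the system has no integer solution.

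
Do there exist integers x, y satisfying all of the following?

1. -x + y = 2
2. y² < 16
Yes

Take x = 0, y = 2. Substituting into each constraint:
  (1) 0 + 2 = 2 ✓
  (2) y² = (2)² = 4, and 4 < 16 ✓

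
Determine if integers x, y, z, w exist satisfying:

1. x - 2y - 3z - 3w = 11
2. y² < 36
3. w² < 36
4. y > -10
Yes

Take x = 0, y = 2, z = -5, w = 0. Substituting into each constraint:
  (1) 0 - 2(2) - 3(-5) - 3(0) = 11 ✓
  (2) y² = (2)² = 4, and 4 < 36 ✓
  (3) w² = (0)² = 0, and 0 < 36 ✓
  (4) 2 > -10 ✓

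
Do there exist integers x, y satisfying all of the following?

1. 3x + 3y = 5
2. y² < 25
No

Even the single constraint (3x + 3y = 5) is infeasible over the integers.

  - 3x + 3y = 5: every term on the left is divisible by 3, so the LHS ≡ 0 (mod 3), but the RHS 5 is not — no integer solution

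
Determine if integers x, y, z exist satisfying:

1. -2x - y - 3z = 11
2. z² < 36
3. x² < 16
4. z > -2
Yes

Take x = 0, y = -8, z = -1. Substituting into each constraint:
  (1) -2(0) + 8 - 3(-1) = 11 ✓
  (2) z² = (-1)² = 1, and 1 < 36 ✓
  (3) x² = (0)² = 0, and 0 < 16 ✓
  (4) -1 > -2 ✓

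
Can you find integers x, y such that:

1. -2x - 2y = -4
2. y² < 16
Yes

Take x = 2, y = 0. Substituting into each constraint:
  (1) -2(2) - 2(0) = -4 ✓
  (2) y² = (0)² = 0, and 0 < 16 ✓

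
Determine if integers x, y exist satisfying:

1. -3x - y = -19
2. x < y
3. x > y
No

A contradictory subset is {x < y, x > y}. No integer assignment can satisfy these jointly:

  - x < y: bounds one variable relative to another variable
  - x > y: bounds one variable relative to another variable

Direct contradiction: y > x and x > y cannot both hold.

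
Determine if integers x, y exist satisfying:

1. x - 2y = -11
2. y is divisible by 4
Yes

Take x = -11, y = 0. Substituting into each constraint:
  (1) (-11) - 2(0) = -11 ✓
  (2) 0 = 4 × 0, remainder 0 ✓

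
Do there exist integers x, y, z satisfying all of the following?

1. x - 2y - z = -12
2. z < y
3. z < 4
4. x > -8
Yes

Take x = -7, y = 2, z = 1. Substituting into each constraint:
  (1) (-7) - 2(2) + (-1) = -12 ✓
  (2) 1 < 2 ✓
  (3) 1 < 4 ✓
  (4) -7 > -8 ✓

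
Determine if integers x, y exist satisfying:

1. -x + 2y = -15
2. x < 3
Yes

Take x = 1, y = -7. Substituting into each constraint:
  (1) (-1) + 2(-7) = -15 ✓
  (2) 1 < 3 ✓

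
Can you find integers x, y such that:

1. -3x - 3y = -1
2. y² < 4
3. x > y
No

Even the single constraint (-3x - 3y = -1) is infeasible over the integers.

  - -3x - 3y = -1: every term on the left is divisible by 3, so the LHS ≡ 0 (mod 3), but the RHS -1 is not — no integer solution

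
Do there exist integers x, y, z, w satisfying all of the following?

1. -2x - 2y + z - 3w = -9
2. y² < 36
Yes

Take x = 0, y = 0, z = -9, w = 0. Substituting into each constraint:
  (1) -2(0) - 2(0) + (-9) - 3(0) = -9 ✓
  (2) y² = (0)² = 0, and 0 < 36 ✓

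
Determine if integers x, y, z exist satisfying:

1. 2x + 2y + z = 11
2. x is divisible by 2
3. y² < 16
Yes

Take x = 0, y = 2, z = 7. Substituting into each constraint:
  (1) 2(0) + 2(2) + 7 = 11 ✓
  (2) 0 = 2 × 0, remainder 0 ✓
  (3) y² = (2)² = 4, and 4 < 16 ✓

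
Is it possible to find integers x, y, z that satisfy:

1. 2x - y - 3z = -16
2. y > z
Yes

Take x = -7, y = 2, z = 0. Substituting into each constraint:
  (1) 2(-7) + (-2) - 3(0) = -16 ✓
  (2) 2 > 0 ✓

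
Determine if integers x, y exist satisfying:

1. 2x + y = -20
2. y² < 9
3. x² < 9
No

The full constraint system is jointly infeasible over the integers. Each constraint and what it forces:

  - 2x + y = -20: is a linear equation tying the variables together
  - y² < 9: restricts y to |y| ≤ 2
  - x² < 9: restricts x to |x| ≤ 2

Range argument: with x ∈ [-2, 2], y ∈ [-2, 2], the left side of the equation is at least -6, but the right side is -20 < -6. No integer solution exists.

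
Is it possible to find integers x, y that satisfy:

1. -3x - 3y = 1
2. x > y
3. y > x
No

Even the single constraint (-3x - 3y = 1) is infeasible over the integers.

  - -3x - 3y = 1: every term on the left is divisible by 3, so the LHS ≡ 0 (mod 3), but the RHS 1 is not — no integer solution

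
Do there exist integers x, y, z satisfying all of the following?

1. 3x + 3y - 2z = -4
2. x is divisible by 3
Yes

Take x = 0, y = 0, z = 2. Substituting into each constraint:
  (1) 3(0) + 3(0) - 2(2) = -4 ✓
  (2) 0 = 3 × 0, remainder 0 ✓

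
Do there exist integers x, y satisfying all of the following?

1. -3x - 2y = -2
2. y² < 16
Yes

Take x = 0, y = 1. Substituting into each constraint:
  (1) -3(0) - 2(1) = -2 ✓
  (2) y² = (1)² = 1, and 1 < 16 ✓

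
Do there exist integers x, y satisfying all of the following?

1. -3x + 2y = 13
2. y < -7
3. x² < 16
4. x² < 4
No

A contradictory subset is {-3x + 2y = 13, y < -7, x² < 4}. No integer assignment can satisfy these jointly:

  - -3x + 2y = 13: is a linear equation tying the variables together
  - y < -7: bounds one variable relative to a constant
  - x² < 4: restricts x to |x| ≤ 1

Range argument: with x ∈ [-1, 1], y ∈ [−∞, -8], the left side of the equation is at most -13, but the right side is 13 > -13. No integer solution exists.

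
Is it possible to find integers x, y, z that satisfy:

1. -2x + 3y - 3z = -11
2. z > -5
Yes

Take x = 1, y = -3, z = 0. Substituting into each constraint:
  (1) -2(1) + 3(-3) - 3(0) = -11 ✓
  (2) 0 > -5 ✓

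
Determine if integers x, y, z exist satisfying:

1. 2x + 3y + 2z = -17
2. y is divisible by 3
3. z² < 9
Yes

Take x = -5, y = -3, z = 1. Substituting into each constraint:
  (1) 2(-5) + 3(-3) + 2(1) = -17 ✓
  (2) -3 = 3 × -1, remainder 0 ✓
  (3) z² = (1)² = 1, and 1 < 9 ✓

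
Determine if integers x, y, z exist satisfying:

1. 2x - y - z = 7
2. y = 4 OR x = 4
Yes

Take x = 4, y = 1, z = 0. Substituting into each constraint:
  (1) 2(4) + (-1) + 0 = 7 ✓
  (2) x = 4, target 4 ✓ (second branch holds)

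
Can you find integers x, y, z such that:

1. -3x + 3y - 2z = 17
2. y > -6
Yes

Take x = 0, y = 7, z = 2. Substituting into each constraint:
  (1) -3(0) + 3(7) - 2(2) = 17 ✓
  (2) 7 > -6 ✓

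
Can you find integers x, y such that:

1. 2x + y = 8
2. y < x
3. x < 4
Yes

Take x = 3, y = 2. Substituting into each constraint:
  (1) 2(3) + 2 = 8 ✓
  (2) 2 < 3 ✓
  (3) 3 < 4 ✓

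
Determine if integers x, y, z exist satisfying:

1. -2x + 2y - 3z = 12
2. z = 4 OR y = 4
Yes

Take x = -9, y = 3, z = 4. Substituting into each constraint:
  (1) -2(-9) + 2(3) - 3(4) = 12 ✓
  (2) z = 4, target 4 ✓ (first branch holds)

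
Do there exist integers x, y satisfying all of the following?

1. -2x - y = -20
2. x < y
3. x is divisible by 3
Yes

Take x = 0, y = 20. Substituting into each constraint:
  (1) -2(0) + (-20) = -20 ✓
  (2) 0 < 20 ✓
  (3) 0 = 3 × 0, remainder 0 ✓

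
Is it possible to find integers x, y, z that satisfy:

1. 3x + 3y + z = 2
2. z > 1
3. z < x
Yes

Take x = 3, y = -3, z = 2. Substituting into each constraint:
  (1) 3(3) + 3(-3) + 2 = 2 ✓
  (2) 2 > 1 ✓
  (3) 2 < 3 ✓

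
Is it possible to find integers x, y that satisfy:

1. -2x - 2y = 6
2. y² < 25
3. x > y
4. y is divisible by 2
Yes

Take x = -1, y = -2. Substituting into each constraint:
  (1) -2(-1) - 2(-2) = 6 ✓
  (2) y² = (-2)² = 4, and 4 < 25 ✓
  (3) -1 > -2 ✓
  (4) -2 = 2 × -1, remainder 0 ✓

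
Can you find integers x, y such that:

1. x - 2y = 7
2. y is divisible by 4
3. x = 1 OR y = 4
Yes

Take x = 15, y = 4. Substituting into each constraint:
  (1) 15 - 2(4) = 7 ✓
  (2) 4 = 4 × 1, remainder 0 ✓
  (3) y = 4, target 4 ✓ (second branch holds)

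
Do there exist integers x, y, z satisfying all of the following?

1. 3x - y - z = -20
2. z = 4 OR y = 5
Yes

Take x = 0, y = 5, z = 15. Substituting into each constraint:
  (1) 3(0) + (-5) + (-15) = -20 ✓
  (2) y = 5, target 5 ✓ (second branch holds)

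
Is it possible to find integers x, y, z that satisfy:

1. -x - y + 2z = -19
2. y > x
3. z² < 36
Yes

Take x = 9, y = 10, z = 0. Substituting into each constraint:
  (1) (-9) + (-10) + 2(0) = -19 ✓
  (2) 10 > 9 ✓
  (3) z² = (0)² = 0, and 0 < 36 ✓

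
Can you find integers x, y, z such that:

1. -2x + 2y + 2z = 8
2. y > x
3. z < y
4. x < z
Yes

Take x = 1, y = 3, z = 2. Substituting into each constraint:
  (1) -2(1) + 2(3) + 2(2) = 8 ✓
  (2) 3 > 1 ✓
  (3) 2 < 3 ✓
  (4) 1 < 2 ✓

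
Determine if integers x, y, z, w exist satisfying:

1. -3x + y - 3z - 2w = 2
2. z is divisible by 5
Yes

Take x = -2, y = 0, z = 0, w = 2. Substituting into each constraint:
  (1) -3(-2) + 0 - 3(0) - 2(2) = 2 ✓
  (2) 0 = 5 × 0, remainder 0 ✓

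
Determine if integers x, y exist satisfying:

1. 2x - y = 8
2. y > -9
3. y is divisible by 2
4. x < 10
Yes

Take x = 4, y = 0. Substituting into each constraint:
  (1) 2(4) + 0 = 8 ✓
  (2) 0 > -9 ✓
  (3) 0 = 2 × 0, remainder 0 ✓
  (4) 4 < 10 ✓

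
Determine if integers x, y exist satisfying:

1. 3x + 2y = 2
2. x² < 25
Yes

Take x = 0, y = 1. Substituting into each constraint:
  (1) 3(0) + 2(1) = 2 ✓
  (2) x² = (0)² = 0, and 0 < 25 ✓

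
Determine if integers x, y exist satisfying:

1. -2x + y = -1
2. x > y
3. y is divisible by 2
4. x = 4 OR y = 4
No

A contradictory subset is {-2x + y = -1, x > y, x = 4 OR y = 4}. No integer assignment can satisfy these jointly:

  - -2x + y = -1: is a linear equation tying the variables together
  - x > y: bounds one variable relative to another variable
  - x = 4 OR y = 4: forces a choice: either x = 4 or y = 4

Split on the disjunction (x = 4 OR y = 4):
  • If x = 4: the equation forces y = 7, giving (x, y) = (4, 7), which violates x > y.
  • If y = 4: with y = 4, every remaining term of the linear equation is divisible by 2, so the left side is ≡ 0 (mod 2); but the right side -5 ≡ 1 (mod 2). No integers can satisfy it.
Both branches are infeasible, so the system has no integer solution.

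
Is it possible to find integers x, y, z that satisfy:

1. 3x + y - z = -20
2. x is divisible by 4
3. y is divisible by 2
Yes

Take x = 0, y = 0, z = 20. Substituting into each constraint:
  (1) 3(0) + 0 + (-20) = -20 ✓
  (2) 0 = 4 × 0, remainder 0 ✓
  (3) 0 = 2 × 0, remainder 0 ✓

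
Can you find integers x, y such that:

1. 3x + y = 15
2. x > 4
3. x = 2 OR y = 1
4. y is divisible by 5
No

A contradictory subset is {3x + y = 15, x > 4, x = 2 OR y = 1}. No integer assignment can satisfy these jointly:

  - 3x + y = 15: is a linear equation tying the variables together
  - x > 4: bounds one variable relative to a constant
  - x = 2 OR y = 1: forces a choice: either x = 2 or y = 1

Split on the disjunction (x = 2 OR y = 1):
  • If x = 2: this contradicts the bound x ≥ 5.
  • If y = 1: with y = 1, every remaining term of the linear equation is divisible by 3, so the left side is ≡ 0 (mod 3); but the right side 14 ≡ 2 (mod 3). No integers can satisfy it.
Both branches are infeasible, so the system has no integer solution.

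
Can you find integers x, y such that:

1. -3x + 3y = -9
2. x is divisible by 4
Yes

Take x = 0, y = -3. Substituting into each constraint:
  (1) -3(0) + 3(-3) = -9 ✓
  (2) 0 = 4 × 0, remainder 0 ✓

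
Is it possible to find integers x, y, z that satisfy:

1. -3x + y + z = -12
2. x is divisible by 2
Yes

Take x = 0, y = 0, z = -12. Substituting into each constraint:
  (1) -3(0) + 0 + (-12) = -12 ✓
  (2) 0 = 2 × 0, remainder 0 ✓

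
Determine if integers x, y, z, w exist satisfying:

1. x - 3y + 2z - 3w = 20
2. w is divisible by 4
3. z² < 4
Yes

Take x = 0, y = -6, z = 1, w = 0. Substituting into each constraint:
  (1) 0 - 3(-6) + 2(1) - 3(0) = 20 ✓
  (2) 0 = 4 × 0, remainder 0 ✓
  (3) z² = (1)² = 1, and 1 < 4 ✓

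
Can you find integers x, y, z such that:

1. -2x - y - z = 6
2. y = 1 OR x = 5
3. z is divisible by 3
Yes

Take x = 5, y = -16, z = 0. Substituting into each constraint:
  (1) -2(5) + 16 + 0 = 6 ✓
  (2) x = 5, target 5 ✓ (second branch holds)
  (3) 0 = 3 × 0, remainder 0 ✓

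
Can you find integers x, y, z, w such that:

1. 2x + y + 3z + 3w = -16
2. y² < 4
Yes

Take x = -8, y = 0, z = 0, w = 0. Substituting into each constraint:
  (1) 2(-8) + 0 + 3(0) + 3(0) = -16 ✓
  (2) y² = (0)² = 0, and 0 < 4 ✓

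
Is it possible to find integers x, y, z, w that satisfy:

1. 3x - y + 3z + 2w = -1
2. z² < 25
Yes

Take x = 0, y = 1, z = 0, w = 0. Substituting into each constraint:
  (1) 3(0) + (-1) + 3(0) + 2(0) = -1 ✓
  (2) z² = (0)² = 0, and 0 < 25 ✓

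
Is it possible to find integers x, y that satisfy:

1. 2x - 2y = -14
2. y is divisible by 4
Yes

Take x = -7, y = 0. Substituting into each constraint:
  (1) 2(-7) - 2(0) = -14 ✓
  (2) 0 = 4 × 0, remainder 0 ✓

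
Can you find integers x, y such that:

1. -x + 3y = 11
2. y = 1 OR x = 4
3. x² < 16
No

The full constraint system is jointly infeasible over the integers. Each constraint and what it forces:

  - -x + 3y = 11: is a linear equation tying the variables together
  - y = 1 OR x = 4: forces a choice: either y = 1 or x = 4
  - x² < 16: restricts x to |x| ≤ 3

Split on the disjunction (y = 1 OR x = 4):
  • If y = 1: the equation forces x = -8, but x² < 16 requires |x| ≤ 3.
  • If x = 4: this contradicts x² < 16, which requires |x| ≤ 3.
Both branches are infeasible, so the system has no integer solution.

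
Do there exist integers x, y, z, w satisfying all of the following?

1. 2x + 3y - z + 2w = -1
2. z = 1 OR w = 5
Yes

Take x = 0, y = 0, z = 11, w = 5. Substituting into each constraint:
  (1) 2(0) + 3(0) + (-11) + 2(5) = -1 ✓
  (2) w = 5, target 5 ✓ (second branch holds)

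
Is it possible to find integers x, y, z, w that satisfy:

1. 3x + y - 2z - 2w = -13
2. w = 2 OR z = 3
Yes

Take x = 0, y = -9, z = 0, w = 2. Substituting into each constraint:
  (1) 3(0) + (-9) - 2(0) - 2(2) = -13 ✓
  (2) w = 2, target 2 ✓ (first branch holds)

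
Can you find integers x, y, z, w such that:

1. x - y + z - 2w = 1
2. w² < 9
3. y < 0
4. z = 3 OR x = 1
Yes

Take x = 1, y = -1, z = 1, w = 1. Substituting into each constraint:
  (1) 1 + 1 + 1 - 2(1) = 1 ✓
  (2) w² = (1)² = 1, and 1 < 9 ✓
  (3) -1 < 0 ✓
  (4) x = 1, target 1 ✓ (second branch holds)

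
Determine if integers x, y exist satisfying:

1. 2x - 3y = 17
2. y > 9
Yes

Take x = 25, y = 11. Substituting into each constraint:
  (1) 2(25) - 3(11) = 17 ✓
  (2) 11 > 9 ✓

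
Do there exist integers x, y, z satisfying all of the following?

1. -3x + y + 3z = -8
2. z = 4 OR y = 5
Yes

Take x = 7, y = 1, z = 4. Substituting into each constraint:
  (1) -3(7) + 1 + 3(4) = -8 ✓
  (2) z = 4, target 4 ✓ (first branch holds)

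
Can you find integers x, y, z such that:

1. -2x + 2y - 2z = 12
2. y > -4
Yes

Take x = 0, y = 6, z = 0. Substituting into each constraint:
  (1) -2(0) + 2(6) - 2(0) = 12 ✓
  (2) 6 > -4 ✓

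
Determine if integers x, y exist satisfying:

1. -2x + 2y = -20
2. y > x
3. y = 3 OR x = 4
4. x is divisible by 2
No

A contradictory subset is {-2x + 2y = -20, y > x}. No integer assignment can satisfy these jointly:

  - -2x + 2y = -20: is a linear equation tying the variables together
  - y > x: bounds one variable relative to another variable

From the equation, x − y = 10, i.e. y − x = -10; but y > x requires y − x ≥ 1. Contradiction.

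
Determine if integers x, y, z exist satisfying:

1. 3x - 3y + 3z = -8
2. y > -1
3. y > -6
No

Even the single constraint (3x - 3y + 3z = -8) is infeasible over the integers.

  - 3x - 3y + 3z = -8: every term on the left is divisible by 3, so the LHS ≡ 0 (mod 3), but the RHS -8 is not — no integer solution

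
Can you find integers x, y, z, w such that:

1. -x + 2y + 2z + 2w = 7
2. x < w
Yes

Take x = -1, y = 3, z = 0, w = 0. Substituting into each constraint:
  (1) 1 + 2(3) + 2(0) + 2(0) = 7 ✓
  (2) -1 < 0 ✓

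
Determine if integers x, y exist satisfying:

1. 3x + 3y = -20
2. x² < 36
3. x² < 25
No

Even the single constraint (3x + 3y = -20) is infeasible over the integers.

  - 3x + 3y = -20: every term on the left is divisible by 3, so the LHS ≡ 0 (mod 3), but the RHS -20 is not — no integer solution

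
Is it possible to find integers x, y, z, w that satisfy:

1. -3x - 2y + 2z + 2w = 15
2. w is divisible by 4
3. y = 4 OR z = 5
Yes

Take x = 1, y = 4, z = 13, w = 0. Substituting into each constraint:
  (1) -3(1) - 2(4) + 2(13) + 2(0) = 15 ✓
  (2) 0 = 4 × 0, remainder 0 ✓
  (3) y = 4, target 4 ✓ (first branch holds)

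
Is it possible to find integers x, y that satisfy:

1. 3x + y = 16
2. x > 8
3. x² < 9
No

A contradictory subset is {x > 8, x² < 9}. No integer assignment can satisfy these jointly:

  - x > 8: bounds one variable relative to a constant
  - x² < 9: restricts x to |x| ≤ 2

Direct contradiction: the bounds on x require x ≥ 9 and x ≤ 2 simultaneously, which is empty.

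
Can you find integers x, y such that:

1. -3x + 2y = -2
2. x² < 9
Yes

Take x = 2, y = 2. Substituting into each constraint:
  (1) -3(2) + 2(2) = -2 ✓
  (2) x² = (2)² = 4, and 4 < 9 ✓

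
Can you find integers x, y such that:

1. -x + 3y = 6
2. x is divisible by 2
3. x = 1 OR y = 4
Yes

Take x = 6, y = 4. Substituting into each constraint:
  (1) (-6) + 3(4) = 6 ✓
  (2) 6 = 2 × 3, remainder 0 ✓
  (3) y = 4, target 4 ✓ (second branch holds)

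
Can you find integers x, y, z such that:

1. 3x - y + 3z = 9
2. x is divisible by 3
Yes

Take x = 0, y = 0, z = 3. Substituting into each constraint:
  (1) 3(0) + 0 + 3(3) = 9 ✓
  (2) 0 = 3 × 0, remainder 0 ✓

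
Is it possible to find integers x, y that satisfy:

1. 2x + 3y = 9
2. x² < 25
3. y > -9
Yes

Take x = 3, y = 1. Substituting into each constraint:
  (1) 2(3) + 3(1) = 9 ✓
  (2) x² = (3)² = 9, and 9 < 25 ✓
  (3) 1 > -9 ✓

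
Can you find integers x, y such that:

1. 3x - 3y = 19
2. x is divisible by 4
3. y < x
No

Even the single constraint (3x - 3y = 19) is infeasible over the integers.

  - 3x - 3y = 19: every term on the left is divisible by 3, so the LHS ≡ 0 (mod 3), but the RHS 19 is not — no integer solution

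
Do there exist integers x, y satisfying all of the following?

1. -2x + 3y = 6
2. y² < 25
Yes

Take x = -3, y = 0. Substituting into each constraint:
  (1) -2(-3) + 3(0) = 6 ✓
  (2) y² = (0)² = 0, and 0 < 25 ✓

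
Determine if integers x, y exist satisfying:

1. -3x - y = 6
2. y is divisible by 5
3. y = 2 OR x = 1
No

The full constraint system is jointly infeasible over the integers. Each constraint and what it forces:

  - -3x - y = 6: is a linear equation tying the variables together
  - y is divisible by 5: restricts y to multiples of 5
  - y = 2 OR x = 1: forces a choice: either y = 2 or x = 1

Split on the disjunction (y = 2 OR x = 1):
  • If y = 2: this contradicts the divisibility constraint — 2 is not a multiple of 5.
  • If x = 1: with x = 1, writing y = 5y', every remaining term of the linear equation is divisible by 5, so the left side is ≡ 0 (mod 5); but the right side 9 ≡ 4 (mod 5). No integers can satisfy it.
Both branches are infeasible, so the system has no integer solution.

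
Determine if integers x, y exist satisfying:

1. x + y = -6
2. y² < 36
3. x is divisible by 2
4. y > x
Yes

Take x = -4, y = -2. Substituting into each constraint:
  (1) (-4) + (-2) = -6 ✓
  (2) y² = (-2)² = 4, and 4 < 36 ✓
  (3) -4 = 2 × -2, remainder 0 ✓
  (4) -2 > -4 ✓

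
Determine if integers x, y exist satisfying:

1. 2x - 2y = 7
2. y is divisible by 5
No

Even the single constraint (2x - 2y = 7) is infeasible over the integers.

  - 2x - 2y = 7: every term on the left is divisible by 2, so the LHS ≡ 0 (mod 2), but the RHS 7 is not — no integer solution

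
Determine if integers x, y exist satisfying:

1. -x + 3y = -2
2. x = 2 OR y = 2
Yes

Take x = 2, y = 0. Substituting into each constraint:
  (1) (-2) + 3(0) = -2 ✓
  (2) x = 2, target 2 ✓ (first branch holds)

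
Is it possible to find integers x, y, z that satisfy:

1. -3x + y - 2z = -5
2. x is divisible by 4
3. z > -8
Yes

Take x = 0, y = -5, z = 0. Substituting into each constraint:
  (1) -3(0) + (-5) - 2(0) = -5 ✓
  (2) 0 = 4 × 0, remainder 0 ✓
  (3) 0 > -8 ✓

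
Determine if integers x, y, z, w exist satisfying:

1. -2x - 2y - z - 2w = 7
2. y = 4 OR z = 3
Yes

Take x = 0, y = -5, z = 3, w = 0. Substituting into each constraint:
  (1) -2(0) - 2(-5) + (-3) - 2(0) = 7 ✓
  (2) z = 3, target 3 ✓ (second branch holds)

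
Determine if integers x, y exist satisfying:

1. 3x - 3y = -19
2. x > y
No

Even the single constraint (3x - 3y = -19) is infeasible over the integers.

  - 3x - 3y = -19: every term on the left is divisible by 3, so the LHS ≡ 0 (mod 3), but the RHS -19 is not — no integer solution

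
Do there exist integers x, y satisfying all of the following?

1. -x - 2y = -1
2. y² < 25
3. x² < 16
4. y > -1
Yes

Take x = 1, y = 0. Substituting into each constraint:
  (1) (-1) - 2(0) = -1 ✓
  (2) y² = (0)² = 0, and 0 < 25 ✓
  (3) x² = (1)² = 1, and 1 < 16 ✓
  (4) 0 > -1 ✓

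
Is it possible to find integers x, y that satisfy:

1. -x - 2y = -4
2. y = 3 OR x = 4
Yes

Take x = -2, y = 3. Substituting into each constraint:
  (1) 2 - 2(3) = -4 ✓
  (2) y = 3, target 3 ✓ (first branch holds)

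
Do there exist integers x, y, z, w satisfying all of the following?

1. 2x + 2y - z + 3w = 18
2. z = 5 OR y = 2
Yes

Take x = 7, y = 2, z = 0, w = 0. Substituting into each constraint:
  (1) 2(7) + 2(2) + 0 + 3(0) = 18 ✓
  (2) y = 2, target 2 ✓ (second branch holds)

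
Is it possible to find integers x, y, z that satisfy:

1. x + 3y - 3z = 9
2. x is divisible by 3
Yes

Take x = 0, y = 0, z = -3. Substituting into each constraint:
  (1) 0 + 3(0) - 3(-3) = 9 ✓
  (2) 0 = 3 × 0, remainder 0 ✓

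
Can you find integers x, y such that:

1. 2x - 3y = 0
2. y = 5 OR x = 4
No

The full constraint system is jointly infeasible over the integers. Each constraint and what it forces:

  - 2x - 3y = 0: is a linear equation tying the variables together
  - y = 5 OR x = 4: forces a choice: either y = 5 or x = 4

Split on the disjunction (y = 5 OR x = 4):
  • If y = 5: with y = 5, every remaining term of the linear equation is divisible by 2, so the left side is ≡ 0 (mod 2); but the right side 15 ≡ 1 (mod 2). No integers can satisfy it.
  • If x = 4: with x = 4, every remaining term of the linear equation is divisible by 3, so the left side is ≡ 0 (mod 3); but the right side -8 ≡ 1 (mod 3). No integers can satisfy it.
Both branches are infeasible, so the system has no integer solution.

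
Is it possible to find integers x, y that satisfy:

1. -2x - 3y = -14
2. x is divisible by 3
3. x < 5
No

A contradictory subset is {-2x - 3y = -14, x is divisible by 3}. No integer assignment can satisfy these jointly:

  - -2x - 3y = -14: is a linear equation tying the variables together
  - x is divisible by 3: restricts x to multiples of 3

Modular obstruction: writing x = 3x', every remaining term of the linear equation is divisible by 3, so the left side is ≡ 0 (mod 3); but the right side -14 ≡ 1 (mod 3). No integers can satisfy it.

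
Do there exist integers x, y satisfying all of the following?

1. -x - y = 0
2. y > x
Yes

Take x = -1, y = 1. Substituting into each constraint:
  (1) 1 + (-1) = 0 ✓
  (2) 1 > -1 ✓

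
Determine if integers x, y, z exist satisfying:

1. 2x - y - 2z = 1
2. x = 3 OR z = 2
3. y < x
Yes

Take x = 3, y = 1, z = 2. Substituting into each constraint:
  (1) 2(3) + (-1) - 2(2) = 1 ✓
  (2) x = 3, target 3 ✓ (first branch holds)
  (3) 1 < 3 ✓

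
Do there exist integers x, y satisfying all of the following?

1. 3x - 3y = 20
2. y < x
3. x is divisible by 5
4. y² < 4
No

Even the single constraint (3x - 3y = 20) is infeasible over the integers.

  - 3x - 3y = 20: every term on the left is divisible by 3, so the LHS ≡ 0 (mod 3), but the RHS 20 is not — no integer solution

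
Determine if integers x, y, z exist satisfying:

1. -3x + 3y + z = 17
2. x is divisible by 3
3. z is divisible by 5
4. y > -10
Yes

Take x = 0, y = 4, z = 5. Substituting into each constraint:
  (1) -3(0) + 3(4) + 5 = 17 ✓
  (2) 0 = 3 × 0, remainder 0 ✓
  (3) 5 = 5 × 1, remainder 0 ✓
  (4) 4 > -10 ✓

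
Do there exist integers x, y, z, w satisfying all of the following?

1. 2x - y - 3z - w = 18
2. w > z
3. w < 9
Yes

Take x = 10, y = 1, z = 0, w = 1. Substituting into each constraint:
  (1) 2(10) + (-1) - 3(0) + (-1) = 18 ✓
  (2) 1 > 0 ✓
  (3) 1 < 9 ✓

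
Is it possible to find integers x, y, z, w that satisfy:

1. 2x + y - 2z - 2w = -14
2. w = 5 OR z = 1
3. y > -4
Yes

Take x = 0, y = -2, z = 1, w = 5. Substituting into each constraint:
  (1) 2(0) + (-2) - 2(1) - 2(5) = -14 ✓
  (2) w = 5, target 5 ✓ (first branch holds)
  (3) -2 > -4 ✓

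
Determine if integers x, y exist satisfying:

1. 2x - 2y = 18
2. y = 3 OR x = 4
Yes

Take x = 4, y = -5. Substituting into each constraint:
  (1) 2(4) - 2(-5) = 18 ✓
  (2) x = 4, target 4 ✓ (second branch holds)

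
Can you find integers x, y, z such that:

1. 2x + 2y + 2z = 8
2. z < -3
Yes

Take x = 0, y = 8, z = -4. Substituting into each constraint:
  (1) 2(0) + 2(8) + 2(-4) = 8 ✓
  (2) -4 < -3 ✓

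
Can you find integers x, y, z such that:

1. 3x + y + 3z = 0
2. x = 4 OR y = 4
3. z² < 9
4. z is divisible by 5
Yes

Take x = 4, y = -12, z = 0. Substituting into each constraint:
  (1) 3(4) + (-12) + 3(0) = 0 ✓
  (2) x = 4, target 4 ✓ (first branch holds)
  (3) z² = (0)² = 0, and 0 < 9 ✓
  (4) 0 = 5 × 0, remainder 0 ✓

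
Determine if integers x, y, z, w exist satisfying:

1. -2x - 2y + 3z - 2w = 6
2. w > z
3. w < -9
Yes

Take x = -10, y = 0, z = -12, w = -11. Substituting into each constraint:
  (1) -2(-10) - 2(0) + 3(-12) - 2(-11) = 6 ✓
  (2) -11 > -12 ✓
  (3) -11 < -9 ✓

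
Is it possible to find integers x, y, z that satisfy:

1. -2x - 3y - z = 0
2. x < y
Yes

Take x = 0, y = 1, z = -3. Substituting into each constraint:
  (1) -2(0) - 3(1) + 3 = 0 ✓
  (2) 0 < 1 ✓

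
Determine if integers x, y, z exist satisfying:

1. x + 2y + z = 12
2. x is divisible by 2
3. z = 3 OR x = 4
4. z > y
Yes

Take x = 4, y = 2, z = 4. Substituting into each constraint:
  (1) 4 + 2(2) + 4 = 12 ✓
  (2) 4 = 2 × 2, remainder 0 ✓
  (3) x = 4, target 4 ✓ (second branch holds)
  (4) 4 > 2 ✓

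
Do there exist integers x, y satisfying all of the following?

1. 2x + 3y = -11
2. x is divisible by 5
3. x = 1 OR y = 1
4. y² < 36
No

A contradictory subset is {2x + 3y = -11, x is divisible by 5, x = 1 OR y = 1}. No integer assignment can satisfy these jointly:

  - 2x + 3y = -11: is a linear equation tying the variables together
  - x is divisible by 5: restricts x to multiples of 5
  - x = 1 OR y = 1: forces a choice: either x = 1 or y = 1

Split on the disjunction (x = 1 OR y = 1):
  • If x = 1: this contradicts the divisibility constraint — 1 is not a multiple of 5.
  • If y = 1: with y = 1, writing x = 5x', every remaining term of the linear equation is divisible by 10, so the left side is ≡ 0 (mod 10); but the right side -14 ≡ 6 (mod 10). No integers can satisfy it.
Both branches are infeasible, so the system has no integer solution.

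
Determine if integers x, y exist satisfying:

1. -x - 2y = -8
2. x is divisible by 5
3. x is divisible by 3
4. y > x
Yes

Take x = 0, y = 4. Substituting into each constraint:
  (1) 0 - 2(4) = -8 ✓
  (2) 0 = 5 × 0, remainder 0 ✓
  (3) 0 = 3 × 0, remainder 0 ✓
  (4) 4 > 0 ✓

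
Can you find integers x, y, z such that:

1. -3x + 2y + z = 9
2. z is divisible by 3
Yes

Take x = 1, y = 6, z = 0. Substituting into each constraint:
  (1) -3(1) + 2(6) + 0 = 9 ✓
  (2) 0 = 3 × 0, remainder 0 ✓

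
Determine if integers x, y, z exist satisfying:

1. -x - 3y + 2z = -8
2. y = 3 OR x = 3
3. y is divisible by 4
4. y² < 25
No

A contradictory subset is {-x - 3y + 2z = -8, y = 3 OR x = 3, y is divisible by 4}. No integer assignment can satisfy these jointly:

  - -x - 3y + 2z = -8: is a linear equation tying the variables together
  - y = 3 OR x = 3: forces a choice: either y = 3 or x = 3
  - y is divisible by 4: restricts y to multiples of 4

Split on the disjunction (y = 3 OR x = 3):
  • If y = 3: this contradicts the divisibility constraint — 3 is not a multiple of 4.
  • If x = 3: with x = 3, writing y = 4y', every remaining term of the linear equation is divisible by 2, so the left side is ≡ 0 (mod 2); but the right side -5 ≡ 1 (mod 2). No integers can satisfy it.
Both branches are infeasible, so the system has no integer solution.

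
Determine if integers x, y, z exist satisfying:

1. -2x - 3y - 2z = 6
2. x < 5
Yes

Take x = 0, y = -2, z = 0. Substituting into each constraint:
  (1) -2(0) - 3(-2) - 2(0) = 6 ✓
  (2) 0 < 5 ✓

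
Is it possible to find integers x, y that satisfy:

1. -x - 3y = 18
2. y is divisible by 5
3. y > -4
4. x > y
No

A contradictory subset is {-x - 3y = 18, y > -4, x > y}. No integer assignment can satisfy these jointly:

  - -x - 3y = 18: is a linear equation tying the variables together
  - y > -4: bounds one variable relative to a constant
  - x > y: bounds one variable relative to another variable

Propagating the comparison: x > y and y ≥ -3 give x ≥ -2. Range argument: with x ∈ [-2, ∞], y ∈ [-3, ∞], the left side of the equation is at most 11, but the right side is 18 > 11. No integer solution exists.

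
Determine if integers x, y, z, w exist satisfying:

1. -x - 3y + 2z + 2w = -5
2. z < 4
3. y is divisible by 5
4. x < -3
Yes

Take x = -5, y = 0, z = -5, w = 0. Substituting into each constraint:
  (1) 5 - 3(0) + 2(-5) + 2(0) = -5 ✓
  (2) -5 < 4 ✓
  (3) 0 = 5 × 0, remainder 0 ✓
  (4) -5 < -3 ✓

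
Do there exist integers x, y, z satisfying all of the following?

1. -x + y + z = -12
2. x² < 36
Yes

Take x = 0, y = 0, z = -12. Substituting into each constraint:
  (1) 0 + 0 + (-12) = -12 ✓
  (2) x² = (0)² = 0, and 0 < 36 ✓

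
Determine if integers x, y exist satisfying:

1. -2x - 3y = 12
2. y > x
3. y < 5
Yes

Take x = -3, y = -2. Substituting into each constraint:
  (1) -2(-3) - 3(-2) = 12 ✓
  (2) -2 > -3 ✓
  (3) -2 < 5 ✓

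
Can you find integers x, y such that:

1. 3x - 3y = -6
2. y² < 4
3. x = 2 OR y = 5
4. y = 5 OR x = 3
No

The full constraint system is jointly infeasible over the integers. Each constraint and what it forces:

  - 3x - 3y = -6: is a linear equation tying the variables together
  - y² < 4: restricts y to |y| ≤ 1
  - x = 2 OR y = 5: forces a choice: either x = 2 or y = 5
  - y = 5 OR x = 3: forces a choice: either y = 5 or x = 3

The bounds confine y to {-1, 0, 1}. For each value, substitute into the equation:
  • y = -1: the equation forces x = -3, but neither branch of (x = 2 OR y = 5) holds.
  • y = 0: the equation forces x = -2, but neither branch of (x = 2 OR y = 5) holds.
  • y = 1: the equation forces x = -1, but neither branch of (x = 2 OR y = 5) holds.
Every case fails, so no integer solution exists.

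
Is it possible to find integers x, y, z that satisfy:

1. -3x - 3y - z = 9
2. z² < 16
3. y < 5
Yes

Take x = 0, y = -3, z = 0. Substituting into each constraint:
  (1) -3(0) - 3(-3) + 0 = 9 ✓
  (2) z² = (0)² = 0, and 0 < 16 ✓
  (3) -3 < 5 ✓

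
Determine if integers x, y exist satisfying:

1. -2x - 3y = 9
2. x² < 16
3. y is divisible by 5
Yes

Take x = 3, y = -5. Substituting into each constraint:
  (1) -2(3) - 3(-5) = 9 ✓
  (2) x² = (3)² = 9, and 9 < 16 ✓
  (3) -5 = 5 × -1, remainder 0 ✓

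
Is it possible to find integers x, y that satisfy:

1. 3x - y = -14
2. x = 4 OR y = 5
Yes

Take x = -3, y = 5. Substituting into each constraint:
  (1) 3(-3) + (-5) = -14 ✓
  (2) y = 5, target 5 ✓ (second branch holds)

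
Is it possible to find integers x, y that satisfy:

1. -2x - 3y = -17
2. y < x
Yes

Take x = 4, y = 3. Substituting into each constraint:
  (1) -2(4) - 3(3) = -17 ✓
  (2) 3 < 4 ✓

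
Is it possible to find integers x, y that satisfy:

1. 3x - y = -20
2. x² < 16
Yes

Take x = 0, y = 20. Substituting into each constraint:
  (1) 3(0) + (-20) = -20 ✓
  (2) x² = (0)² = 0, and 0 < 16 ✓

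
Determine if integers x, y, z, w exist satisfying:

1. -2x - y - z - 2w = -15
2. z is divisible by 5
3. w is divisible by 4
Yes

Take x = 7, y = 1, z = 0, w = 0. Substituting into each constraint:
  (1) -2(7) + (-1) + 0 - 2(0) = -15 ✓
  (2) 0 = 5 × 0, remainder 0 ✓
  (3) 0 = 4 × 0, remainder 0 ✓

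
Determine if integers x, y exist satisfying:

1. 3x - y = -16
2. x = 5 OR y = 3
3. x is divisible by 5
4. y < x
No

A contradictory subset is {3x - y = -16, x = 5 OR y = 3, y < x}. No integer assignment can satisfy these jointly:

  - 3x - y = -16: is a linear equation tying the variables together
  - x = 5 OR y = 3: forces a choice: either x = 5 or y = 3
  - y < x: bounds one variable relative to another variable

Split on the disjunction (x = 5 OR y = 3):
  • If x = 5: the equation forces y = 31, giving (x, y) = (5, 31), which violates x > y.
  • If y = 3: with y = 3, every remaining term of the linear equation is divisible by 3, so the left side is ≡ 0 (mod 3); but the right side -13 ≡ 2 (mod 3). No integers can satisfy it.
Both branches are infeasible, so the system has no integer solution.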